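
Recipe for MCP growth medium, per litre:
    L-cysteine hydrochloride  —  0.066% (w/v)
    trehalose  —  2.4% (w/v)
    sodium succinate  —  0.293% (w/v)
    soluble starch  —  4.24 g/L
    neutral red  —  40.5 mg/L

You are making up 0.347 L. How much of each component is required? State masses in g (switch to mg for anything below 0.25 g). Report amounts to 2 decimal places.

L-cysteine hydrochloride 229.02 mg; trehalose 8.33 g; sodium succinate 1.02 g; soluble starch 1.47 g; neutral red 14.05 mg

Scale factor relative to 1 L: 0.347.
L-cysteine hydrochloride: 0.066% w/v = 0.66 g/L → 0.66 × 0.347 L = 0.22902 g = 229.02 mg
trehalose: 2.4% w/v = 24 g/L → 24 × 0.347 L = 8.33 g
sodium succinate: 0.293% w/v = 2.93 g/L → 2.93 × 0.347 L = 1.02 g
soluble starch: 4.24 g/L × 0.347 L = 1.47 g
neutral red: 40.5 mg/L × 0.347 L = 14.05 mg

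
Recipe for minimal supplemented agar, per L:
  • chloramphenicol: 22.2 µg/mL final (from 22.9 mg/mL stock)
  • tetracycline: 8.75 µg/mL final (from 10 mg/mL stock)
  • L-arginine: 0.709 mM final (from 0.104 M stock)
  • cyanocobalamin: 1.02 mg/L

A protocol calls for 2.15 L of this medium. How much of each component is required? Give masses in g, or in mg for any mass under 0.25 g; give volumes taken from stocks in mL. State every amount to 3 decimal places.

chloramphenicol 2.084 mL; tetracycline 1.881 mL; L-arginine 14.657 mL; cyanocobalamin 2.193 mg

Working volume: 2.15 L.
chloramphenicol: C1V1 = C2V2 → 22.2 µg/mL × 2150 mL ÷ 22900 µg/mL = 2.084 mL
tetracycline: V = C2·V2/C1 = 8.75 µg/mL × 2150 mL ÷ 10000 µg/mL = 1.881 mL
L-arginine: V = C2·V2/C1 = 0.709 mM × 2150 mL ÷ 104 mM = 14.657 mL
cyanocobalamin: 1.02 mg/L × 2.15 L = 2.193 mg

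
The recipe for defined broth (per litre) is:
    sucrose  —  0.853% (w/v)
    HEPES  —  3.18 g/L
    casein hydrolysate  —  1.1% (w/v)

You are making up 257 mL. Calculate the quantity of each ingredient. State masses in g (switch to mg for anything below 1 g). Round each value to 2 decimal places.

Scale factor relative to 1 L: 0.257.
sucrose: 0.853 g per 100 mL × 257 mL ÷ 100 = 2.19 g
HEPES: 3.18 g/L × 0.257 L = 0.81726 g = 817.26 mg
casein hydrolysate: 1.1 g per 100 mL × 257 mL ÷ 100 = 2.83 g

sucrose 2.19 g; HEPES 817.26 mg; casein hydrolysate 2.83 g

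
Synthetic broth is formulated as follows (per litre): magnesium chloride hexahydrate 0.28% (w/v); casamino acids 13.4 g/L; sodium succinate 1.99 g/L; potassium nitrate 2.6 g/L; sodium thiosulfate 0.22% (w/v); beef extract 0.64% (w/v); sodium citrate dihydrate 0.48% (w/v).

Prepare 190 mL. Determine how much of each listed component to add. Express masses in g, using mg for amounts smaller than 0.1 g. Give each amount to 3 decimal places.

Target volume = 190 mL = 0.19 L.
magnesium chloride hexahydrate: 0.28% w/v = 2.8 g/L → 2.8 × 0.19 L = 0.532 g
casamino acids: 13.4 g/L × 0.19 L = 2.546 g
sodium succinate: 1.99 g/L × 0.19 L = 0.378 g
potassium nitrate: 2.6 g/L × 0.19 L = 0.494 g
sodium thiosulfate: 0.22 g per 100 mL × 190 mL ÷ 100 = 0.418 g
beef extract: 0.64 g per 100 mL × 190 mL ÷ 100 = 1.216 g
sodium citrate dihydrate: 0.48% w/v = 4.8 g/L → 4.8 × 0.19 L = 0.912 g

magnesium chloride hexahydrate 0.532 g; casamino acids 2.546 g; sodium succinate 0.378 g; potassium nitrate 0.494 g; sodium thiosulfate 0.418 g; beef extract 1.216 g; sodium citrate dihydrate 0.912 g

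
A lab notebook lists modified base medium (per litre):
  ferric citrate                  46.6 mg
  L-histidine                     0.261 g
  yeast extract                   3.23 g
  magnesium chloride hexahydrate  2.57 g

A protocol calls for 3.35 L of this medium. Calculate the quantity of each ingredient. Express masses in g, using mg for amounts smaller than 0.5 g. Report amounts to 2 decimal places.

Ratio of target to recipe volume: 3350 / 1000 = 3.35.
ferric citrate: 46.6 mg × (3350 mL / 1000 mL) = 156.11 mg
L-histidine: 0.261 g × (3350 mL / 1000 mL) = 0.87 g
yeast extract: 3.23 g × (3350 mL / 1000 mL) = 10.82 g
magnesium chloride hexahydrate: 2.57 g × (3350 mL / 1000 mL) = 8.61 g

ferric citrate 156.11 mg; L-histidine 0.87 g; yeast extract 10.82 g; magnesium chloride hexahydrate 8.61 g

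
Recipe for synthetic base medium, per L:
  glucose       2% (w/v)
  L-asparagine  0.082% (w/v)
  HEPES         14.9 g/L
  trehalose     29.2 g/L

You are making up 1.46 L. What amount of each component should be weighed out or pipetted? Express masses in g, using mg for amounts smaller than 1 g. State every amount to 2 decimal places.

glucose 29.20 g; L-asparagine 1.20 g; HEPES 21.75 g; trehalose 42.63 g

Scale factor relative to 1 L: 1.46.
glucose: 2 g per 100 mL × 1460 mL ÷ 100 = 29.20 g
L-asparagine: 0.082 g per 100 mL × 1460 mL ÷ 100 = 1.20 g
HEPES: 14.9 g/L × 1.46 L = 21.75 g
trehalose: 29.2 g/L × 1.46 L = 42.63 g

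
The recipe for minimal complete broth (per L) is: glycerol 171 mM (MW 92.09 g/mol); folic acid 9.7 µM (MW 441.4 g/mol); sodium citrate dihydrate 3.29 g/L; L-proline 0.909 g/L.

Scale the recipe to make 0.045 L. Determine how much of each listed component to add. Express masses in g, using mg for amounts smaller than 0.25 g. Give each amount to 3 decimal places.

Working volume: 0.045 L.
glycerol: 171 mmol/L × 92.09 g/mol × 0.045 L ÷ 1000 = 0.709 g
folic acid: 9.7 µmol/L × 441.4 g/mol × 0.045 L ÷ 1000 = 0.193 mg
sodium citrate dihydrate: 3.29 g/L × 0.045 L = 0.14805 g = 148.050 mg
L-proline: 0.909 g/L × 0.045 L = 0.040905 g = 40.905 mg

glycerol 0.709 g; folic acid 0.193 mg; sodium citrate dihydrate 148.050 mg; L-proline 40.905 mg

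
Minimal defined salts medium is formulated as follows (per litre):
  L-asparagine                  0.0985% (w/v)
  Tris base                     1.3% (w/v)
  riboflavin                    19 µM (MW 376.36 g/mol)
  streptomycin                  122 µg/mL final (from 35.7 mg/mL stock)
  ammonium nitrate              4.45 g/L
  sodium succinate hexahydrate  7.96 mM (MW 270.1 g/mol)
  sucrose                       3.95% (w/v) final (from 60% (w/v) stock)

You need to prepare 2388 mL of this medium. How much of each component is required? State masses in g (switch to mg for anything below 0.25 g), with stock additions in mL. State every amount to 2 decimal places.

Working volume: 2388 mL = 2.388 L.
L-asparagine: 0.0985% w/v = 0.985 g/L → 0.985 × 2.388 L = 2.35 g
Tris base: 1.3% w/v = 13 g/L → 13 × 2.388 L = 31.04 g
riboflavin: 19 µmol/L × 376.36 g/mol × 2.388 L ÷ 1000 = 17.08 mg
streptomycin: dilute stock: 122 µg/mL × 2388 mL ÷ 35700 µg/mL = 8.16 mL
ammonium nitrate: 4.45 g/L × 2.388 L = 10.63 g
sodium succinate hexahydrate: 7.96 mmol/L × 270.1 g/mol × 2.388 L ÷ 1000 = 5.13 g
sucrose: V = C2·V2/C1 = 3.95% ÷ 60% × 2388 mL = 157.21 mL

L-asparagine 2.35 g; Tris base 31.04 g; riboflavin 17.08 mg; streptomycin 8.16 mL; ammonium nitrate 10.63 g; sodium succinate hexahydrate 5.13 g; sucrose 157.21 mL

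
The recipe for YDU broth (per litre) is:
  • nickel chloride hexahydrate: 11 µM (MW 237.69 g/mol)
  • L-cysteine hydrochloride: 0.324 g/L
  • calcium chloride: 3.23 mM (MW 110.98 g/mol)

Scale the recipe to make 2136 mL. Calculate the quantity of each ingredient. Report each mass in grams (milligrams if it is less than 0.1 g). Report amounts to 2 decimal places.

Working volume: 2136 mL = 2.136 L.
nickel chloride hexahydrate: 11 µmol/L × 237.69 g/mol × 2.136 L ÷ 1000 = 5.58 mg
L-cysteine hydrochloride: 0.324 g/L × 2.136 L = 0.69 g
calcium chloride: 3.23 mmol/L × 110.98 g/mol × 2.136 L ÷ 1000 = 0.77 g

nickel chloride hexahydrate 5.58 mg; L-cysteine hydrochloride 0.69 g; calcium chloride 0.77 g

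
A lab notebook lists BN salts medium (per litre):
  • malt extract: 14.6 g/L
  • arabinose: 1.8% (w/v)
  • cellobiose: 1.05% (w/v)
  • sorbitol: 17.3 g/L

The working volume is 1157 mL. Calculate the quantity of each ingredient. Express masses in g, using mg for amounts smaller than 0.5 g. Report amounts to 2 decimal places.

Scale factor relative to 1 L: 1.157.
malt extract: 14.6 g/L × 1.157 L = 16.89 g
arabinose: 1.8 g per 100 mL × 1157 mL ÷ 100 = 20.83 g
cellobiose: 1.05% w/v = 10.5 g/L → 10.5 × 1.157 L = 12.15 g
sorbitol: 17.3 g/L × 1.157 L = 20.02 g

malt extract 16.89 g; arabinose 20.83 g; cellobiose 12.15 g; sorbitol 20.02 g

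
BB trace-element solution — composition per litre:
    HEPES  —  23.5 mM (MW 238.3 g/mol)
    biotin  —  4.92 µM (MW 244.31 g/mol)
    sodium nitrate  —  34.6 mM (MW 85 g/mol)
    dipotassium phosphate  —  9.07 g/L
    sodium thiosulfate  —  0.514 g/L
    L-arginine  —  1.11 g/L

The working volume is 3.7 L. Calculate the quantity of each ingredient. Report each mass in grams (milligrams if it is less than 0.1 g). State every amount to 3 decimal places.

Scale factor relative to 1 L: 3.7.
HEPES: 23.5 mmol/L × 238.3 g/mol × 3.7 L ÷ 1000 = 20.720 g
biotin: 4.92 µmol/L × 244.31 g/mol × 3.7 L ÷ 1000 = 4.447 mg
sodium nitrate: 34.6 mmol/L × 85 g/mol × 3.7 L ÷ 1000 = 10.882 g
dipotassium phosphate: 9.07 g/L × 3.7 L = 33.559 g
sodium thiosulfate: 0.514 g/L × 3.7 L = 1.902 g
L-arginine: 1.11 g/L × 3.7 L = 4.107 g

HEPES 20.720 g; biotin 4.447 mg; sodium nitrate 10.882 g; dipotassium phosphate 33.559 g; sodium thiosulfate 1.902 g; L-arginine 4.107 g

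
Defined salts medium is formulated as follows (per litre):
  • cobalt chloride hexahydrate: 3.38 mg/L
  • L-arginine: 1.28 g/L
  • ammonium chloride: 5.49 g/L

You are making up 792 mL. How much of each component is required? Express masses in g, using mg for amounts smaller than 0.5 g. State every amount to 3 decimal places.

Working volume: 792 mL = 0.792 L.
cobalt chloride hexahydrate: 3.38 mg/L × 0.792 L = 2.677 mg
L-arginine: 1.28 g/L × 0.792 L = 1.014 g
ammonium chloride: 5.49 g/L × 0.792 L = 4.348 g

cobalt chloride hexahydrate 2.677 mg; L-arginine 1.014 g; ammonium chloride 4.348 g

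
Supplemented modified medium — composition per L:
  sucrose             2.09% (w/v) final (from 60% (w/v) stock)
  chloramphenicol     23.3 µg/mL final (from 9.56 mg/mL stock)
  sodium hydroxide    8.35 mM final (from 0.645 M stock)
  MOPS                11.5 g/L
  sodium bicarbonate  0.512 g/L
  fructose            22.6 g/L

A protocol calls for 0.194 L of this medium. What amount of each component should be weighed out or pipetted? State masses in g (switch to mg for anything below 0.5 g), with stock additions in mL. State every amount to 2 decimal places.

sucrose 6.76 mL; chloramphenicol 0.47 mL; sodium hydroxide 2.51 mL; MOPS 2.23 g; sodium bicarbonate 99.33 mg; fructose 4.38 g

Working volume: 0.194 L.
sucrose: C1V1 = C2V2 → 2.09% ÷ 60% × 194 mL = 6.76 mL
chloramphenicol: C1V1 = C2V2 → 23.3 µg/mL × 194 mL ÷ 9560 µg/mL = 0.47 mL
sodium hydroxide: C1V1 = C2V2 → 8.35 mM × 194 mL ÷ 645 mM = 2.51 mL
MOPS: 11.5 g/L × 0.194 L = 2.23 g
sodium bicarbonate: 0.512 g/L × 0.194 L = 0.099328 g = 99.33 mg
fructose: 22.6 g/L × 0.194 L = 4.38 g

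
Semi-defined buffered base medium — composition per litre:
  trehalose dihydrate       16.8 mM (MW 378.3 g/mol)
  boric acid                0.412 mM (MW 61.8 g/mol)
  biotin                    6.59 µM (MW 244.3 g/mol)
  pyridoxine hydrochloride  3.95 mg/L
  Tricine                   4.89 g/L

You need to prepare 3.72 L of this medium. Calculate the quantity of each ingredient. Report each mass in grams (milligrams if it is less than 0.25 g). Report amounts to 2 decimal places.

trehalose dihydrate 23.64 g; boric acid 94.72 mg; biotin 5.99 mg; pyridoxine hydrochloride 14.69 mg; Tricine 18.19 g

Scale factor relative to 1 L: 3.72.
trehalose dihydrate: 16.8 mmol/L × 378.3 g/mol × 3.72 L ÷ 1000 = 23.64 g
boric acid: 0.412 mmol/L × 61.8 mg/mmol × 3.72 L = 94.72 mg
biotin: 6.59 µmol/L × 244.3 g/mol × 3.72 L ÷ 1000 = 5.99 mg
pyridoxine hydrochloride: 3.95 mg/L × 3.72 L = 14.69 mg
Tricine: 4.89 g/L × 3.72 L = 18.19 g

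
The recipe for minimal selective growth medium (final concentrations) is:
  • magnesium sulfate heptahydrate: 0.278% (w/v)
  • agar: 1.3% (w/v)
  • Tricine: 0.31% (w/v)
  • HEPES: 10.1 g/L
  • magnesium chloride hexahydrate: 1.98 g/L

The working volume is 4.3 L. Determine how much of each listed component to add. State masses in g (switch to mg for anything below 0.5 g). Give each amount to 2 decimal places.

magnesium sulfate heptahydrate 11.95 g; agar 55.90 g; Tricine 13.33 g; HEPES 43.43 g; magnesium chloride hexahydrate 8.51 g

Working volume: 4.3 L.
magnesium sulfate heptahydrate: 0.278% w/v = 2.78 g/L → 2.78 × 4.3 L = 11.95 g
agar: 1.3% w/v = 13 g/L → 13 × 4.3 L = 55.90 g
Tricine: 0.31% w/v = 3.1 g/L → 3.1 × 4.3 L = 13.33 g
HEPES: 10.1 g/L × 4.3 L = 43.43 g
magnesium chloride hexahydrate: 1.98 g/L × 4.3 L = 8.51 g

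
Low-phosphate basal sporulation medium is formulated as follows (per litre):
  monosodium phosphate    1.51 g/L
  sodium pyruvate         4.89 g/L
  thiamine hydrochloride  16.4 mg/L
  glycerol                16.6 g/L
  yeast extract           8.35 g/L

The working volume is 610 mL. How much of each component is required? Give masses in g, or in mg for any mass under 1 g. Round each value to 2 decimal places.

Scale factor relative to 1 L: 0.61.
monosodium phosphate: 1.51 g/L × 0.61 L = 0.9211 g = 921.10 mg
sodium pyruvate: 4.89 g/L × 0.61 L = 2.98 g
thiamine hydrochloride: 16.4 mg/L × 0.61 L = 10.00 mg
glycerol: 16.6 g/L × 0.61 L = 10.13 g
yeast extract: 8.35 g/L × 0.61 L = 5.09 g

monosodium phosphate 921.10 mg; sodium pyruvate 2.98 g; thiamine hydrochloride 10.00 mg; glycerol 10.13 g; yeast extract 5.09 g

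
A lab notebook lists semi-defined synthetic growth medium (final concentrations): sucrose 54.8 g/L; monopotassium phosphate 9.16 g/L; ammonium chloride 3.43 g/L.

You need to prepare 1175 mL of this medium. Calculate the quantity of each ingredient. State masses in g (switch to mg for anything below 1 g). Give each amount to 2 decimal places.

sucrose 64.39 g; monopotassium phosphate 10.76 g; ammonium chloride 4.03 g

Target volume = 1175 mL = 1.175 L.
sucrose: 54.8 g/L × 1.175 L = 64.39 g
monopotassium phosphate: 9.16 g/L × 1.175 L = 10.76 g
ammonium chloride: 3.43 g/L × 1.175 L = 4.03 g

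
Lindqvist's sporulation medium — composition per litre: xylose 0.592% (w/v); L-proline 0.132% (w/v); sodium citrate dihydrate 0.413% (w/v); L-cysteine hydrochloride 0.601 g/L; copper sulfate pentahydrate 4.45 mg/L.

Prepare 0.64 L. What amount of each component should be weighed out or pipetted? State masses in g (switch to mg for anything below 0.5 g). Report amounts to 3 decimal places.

xylose 3.789 g; L-proline 0.845 g; sodium citrate dihydrate 2.643 g; L-cysteine hydrochloride 384.640 mg; copper sulfate pentahydrate 2.848 mg

Scale factor relative to 1 L: 0.64.
xylose: 0.592% w/v = 5.92 g/L → 5.92 × 0.64 L = 3.789 g
L-proline: 0.132% w/v = 1.32 g/L → 1.32 × 0.64 L = 0.845 g
sodium citrate dihydrate: 0.413% w/v = 4.13 g/L → 4.13 × 0.64 L = 2.643 g
L-cysteine hydrochloride: 0.601 g/L × 0.64 L = 0.38464 g = 384.640 mg
copper sulfate pentahydrate: 4.45 mg/L × 0.64 L = 2.848 mg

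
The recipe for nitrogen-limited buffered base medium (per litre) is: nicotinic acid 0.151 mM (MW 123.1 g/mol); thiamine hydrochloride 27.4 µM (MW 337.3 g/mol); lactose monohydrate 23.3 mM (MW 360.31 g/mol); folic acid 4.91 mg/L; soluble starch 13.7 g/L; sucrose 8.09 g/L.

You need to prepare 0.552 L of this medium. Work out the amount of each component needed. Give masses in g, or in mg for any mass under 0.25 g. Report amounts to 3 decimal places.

nicotinic acid 10.261 mg; thiamine hydrochloride 5.102 mg; lactose monohydrate 4.634 g; folic acid 2.710 mg; soluble starch 7.562 g; sucrose 4.466 g

Working volume: 0.552 L.
nicotinic acid: 0.151 mmol/L × 123.1 mg/mmol × 0.552 L = 10.261 mg
thiamine hydrochloride: 27.4 µmol/L × 337.3 g/mol × 0.552 L ÷ 1000 = 5.102 mg
lactose monohydrate: 23.3 mmol/L × 360.31 g/mol × 0.552 L ÷ 1000 = 4.634 g
folic acid: 4.91 mg/L × 0.552 L = 2.710 mg
soluble starch: 13.7 g/L × 0.552 L = 7.562 g
sucrose: 8.09 g/L × 0.552 L = 4.466 g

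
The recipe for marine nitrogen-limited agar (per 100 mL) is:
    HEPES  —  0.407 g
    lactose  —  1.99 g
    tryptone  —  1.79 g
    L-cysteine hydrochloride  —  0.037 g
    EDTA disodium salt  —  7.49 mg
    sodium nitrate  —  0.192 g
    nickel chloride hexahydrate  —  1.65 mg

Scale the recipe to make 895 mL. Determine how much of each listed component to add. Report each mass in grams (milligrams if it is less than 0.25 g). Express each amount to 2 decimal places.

Ratio of target to recipe volume: 895 / 100 = 8.95.
HEPES: 0.407 g × (895 mL / 100 mL) = 3.64 g
lactose: 1.99 g × (895 mL / 100 mL) = 17.81 g
tryptone: 1.79 g × (895 mL / 100 mL) = 16.02 g
L-cysteine hydrochloride: 0.037 g × (895 mL / 100 mL) = 0.33 g
EDTA disodium salt: 7.49 mg × (895 mL / 100 mL) = 67.04 mg
sodium nitrate: 0.192 g × (895 mL / 100 mL) = 1.72 g
nickel chloride hexahydrate: 1.65 mg × (895 mL / 100 mL) = 14.77 mg

HEPES 3.64 g; lactose 17.81 g; tryptone 16.02 g; L-cysteine hydrochloride 0.33 g; EDTA disodium salt 67.04 mg; sodium nitrate 1.72 g; nickel chloride hexahydrate 14.77 mg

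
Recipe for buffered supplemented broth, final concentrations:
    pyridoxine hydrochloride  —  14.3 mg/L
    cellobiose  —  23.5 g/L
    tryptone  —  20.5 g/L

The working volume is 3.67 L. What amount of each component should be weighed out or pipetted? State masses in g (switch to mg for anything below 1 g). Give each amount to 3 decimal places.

pyridoxine hydrochloride 52.481 mg; cellobiose 86.245 g; tryptone 75.235 g

Working volume: 3.67 L.
pyridoxine hydrochloride: 14.3 mg/L × 3.67 L = 52.481 mg
cellobiose: 23.5 g/L × 3.67 L = 86.245 g
tryptone: 20.5 g/L × 3.67 L = 75.235 g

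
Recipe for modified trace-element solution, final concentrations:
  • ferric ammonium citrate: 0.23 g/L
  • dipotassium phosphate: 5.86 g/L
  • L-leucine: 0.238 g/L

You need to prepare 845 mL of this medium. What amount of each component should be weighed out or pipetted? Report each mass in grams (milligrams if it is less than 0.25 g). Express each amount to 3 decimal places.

ferric ammonium citrate 194.350 mg; dipotassium phosphate 4.952 g; L-leucine 201.110 mg

Scale factor relative to 1 L: 0.845.
ferric ammonium citrate: 0.23 g/L × 0.845 L = 0.19435 g = 194.350 mg
dipotassium phosphate: 5.86 g/L × 0.845 L = 4.952 g
L-leucine: 0.238 g/L × 0.845 L = 0.20111 g = 201.110 mg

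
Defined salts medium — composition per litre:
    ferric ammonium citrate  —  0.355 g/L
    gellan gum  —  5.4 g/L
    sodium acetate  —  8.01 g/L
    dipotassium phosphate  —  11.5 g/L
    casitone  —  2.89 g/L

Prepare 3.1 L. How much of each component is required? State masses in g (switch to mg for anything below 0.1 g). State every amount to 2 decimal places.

Scale factor relative to 1 L: 3.1.
ferric ammonium citrate: 0.355 g/L × 3.1 L = 1.10 g
gellan gum: 5.4 g/L × 3.1 L = 16.74 g
sodium acetate: 8.01 g/L × 3.1 L = 24.83 g
dipotassium phosphate: 11.5 g/L × 3.1 L = 35.65 g
casitone: 2.89 g/L × 3.1 L = 8.96 g

ferric ammonium citrate 1.10 g; gellan gum 16.74 g; sodium acetate 24.83 g; dipotassium phosphate 35.65 g; casitone 8.96 g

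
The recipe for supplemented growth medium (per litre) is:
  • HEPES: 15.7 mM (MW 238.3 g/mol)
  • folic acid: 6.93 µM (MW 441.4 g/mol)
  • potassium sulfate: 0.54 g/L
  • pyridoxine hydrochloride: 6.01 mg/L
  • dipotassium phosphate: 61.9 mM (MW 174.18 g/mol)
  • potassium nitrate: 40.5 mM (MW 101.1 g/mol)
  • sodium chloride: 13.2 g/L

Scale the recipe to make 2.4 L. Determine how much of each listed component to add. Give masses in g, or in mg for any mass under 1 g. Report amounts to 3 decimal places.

Working volume: 2.4 L.
HEPES: 15.7 mmol/L × 238.3 g/mol × 2.4 L ÷ 1000 = 8.979 g
folic acid: 6.93 µmol/L × 441.4 g/mol × 2.4 L ÷ 1000 = 7.341 mg
potassium sulfate: 0.54 g/L × 2.4 L = 1.296 g
pyridoxine hydrochloride: 6.01 mg/L × 2.4 L = 14.424 mg
dipotassium phosphate: 61.9 mmol/L × 174.18 g/mol × 2.4 L ÷ 1000 = 25.876 g
potassium nitrate: 40.5 mmol/L × 101.1 g/mol × 2.4 L ÷ 1000 = 9.827 g
sodium chloride: 13.2 g/L × 2.4 L = 31.680 g

HEPES 8.979 g; folic acid 7.341 mg; potassium sulfate 1.296 g; pyridoxine hydrochloride 14.424 mg; dipotassium phosphate 25.876 g; potassium nitrate 9.827 g; sodium chloride 31.680 g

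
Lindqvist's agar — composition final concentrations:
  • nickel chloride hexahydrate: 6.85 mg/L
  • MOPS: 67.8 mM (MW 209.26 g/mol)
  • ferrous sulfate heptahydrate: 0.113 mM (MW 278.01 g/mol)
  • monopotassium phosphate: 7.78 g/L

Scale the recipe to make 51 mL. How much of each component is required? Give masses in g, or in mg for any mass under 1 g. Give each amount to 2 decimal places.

Target volume = 51 mL = 0.051 L.
nickel chloride hexahydrate: 6.85 mg/L × 0.051 L = 0.35 mg
MOPS: 67.8 mmol/L × 209.26 mg/mmol × 0.051 L = 723.58 mg
ferrous sulfate heptahydrate: 0.113 mmol/L × 278.01 mg/mmol × 0.051 L = 1.60 mg
monopotassium phosphate: 7.78 g/L × 0.051 L = 0.39678 g = 396.78 mg

nickel chloride hexahydrate 0.35 mg; MOPS 723.58 mg; ferrous sulfate heptahydrate 1.60 mg; monopotassium phosphate 396.78 mg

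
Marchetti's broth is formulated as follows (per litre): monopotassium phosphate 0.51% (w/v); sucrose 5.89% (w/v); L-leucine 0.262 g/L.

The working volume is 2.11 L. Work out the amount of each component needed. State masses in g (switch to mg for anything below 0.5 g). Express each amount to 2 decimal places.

Scale factor relative to 1 L: 2.11.
monopotassium phosphate: 0.51 g per 100 mL × 2110 mL ÷ 100 = 10.76 g
sucrose: 5.89 g per 100 mL × 2110 mL ÷ 100 = 124.28 g
L-leucine: 0.262 g/L × 2.11 L = 0.55 g

monopotassium phosphate 10.76 g; sucrose 124.28 g; L-leucine 0.55 g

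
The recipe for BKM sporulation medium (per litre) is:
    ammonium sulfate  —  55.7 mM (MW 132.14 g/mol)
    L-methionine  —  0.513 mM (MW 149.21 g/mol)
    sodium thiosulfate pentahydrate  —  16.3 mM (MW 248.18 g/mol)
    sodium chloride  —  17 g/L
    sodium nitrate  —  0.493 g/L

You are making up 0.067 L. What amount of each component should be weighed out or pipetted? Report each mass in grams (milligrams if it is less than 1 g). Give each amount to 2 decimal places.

Scale factor relative to 1 L: 0.067.
ammonium sulfate: 55.7 mmol/L × 132.14 mg/mmol × 0.067 L = 493.13 mg
L-methionine: 0.513 mmol/L × 149.21 mg/mmol × 0.067 L = 5.13 mg
sodium thiosulfate pentahydrate: 16.3 mmol/L × 248.18 mg/mmol × 0.067 L = 271.04 mg
sodium chloride: 17 g/L × 0.067 L = 1.14 g
sodium nitrate: 0.493 g/L × 0.067 L = 0.033031 g = 33.03 mg

ammonium sulfate 493.13 mg; L-methionine 5.13 mg; sodium thiosulfate pentahydrate 271.04 mg; sodium chloride 1.14 g; sodium nitrate 33.03 mg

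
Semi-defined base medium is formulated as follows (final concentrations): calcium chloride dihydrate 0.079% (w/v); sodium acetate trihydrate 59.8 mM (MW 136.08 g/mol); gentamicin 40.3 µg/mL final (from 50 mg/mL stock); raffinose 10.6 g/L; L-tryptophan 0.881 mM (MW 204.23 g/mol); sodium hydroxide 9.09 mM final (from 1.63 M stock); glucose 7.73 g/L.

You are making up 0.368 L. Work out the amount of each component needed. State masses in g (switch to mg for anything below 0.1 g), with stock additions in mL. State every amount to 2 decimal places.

Working volume: 0.368 L.
calcium chloride dihydrate: 0.079% w/v = 0.79 g/L → 0.79 × 0.368 L = 0.29 g
sodium acetate trihydrate: 59.8 mmol/L × 136.08 g/mol × 0.368 L ÷ 1000 = 2.99 g
gentamicin: dilute stock: 40.3 µg/mL × 368 mL ÷ 50000 µg/mL = 0.30 mL
raffinose: 10.6 g/L × 0.368 L = 3.90 g
L-tryptophan: 0.881 mmol/L × 204.23 mg/mmol × 0.368 L = 66.21 mg
sodium hydroxide: dilute stock: 9.09 mM × 368 mL ÷ 1630 mM = 2.05 mL
glucose: 7.73 g/L × 0.368 L = 2.84 g

calcium chloride dihydrate 0.29 g; sodium acetate trihydrate 2.99 g; gentamicin 0.30 mL; raffinose 3.90 g; L-tryptophan 66.21 mg; sodium hydroxide 2.05 mL; glucose 2.84 g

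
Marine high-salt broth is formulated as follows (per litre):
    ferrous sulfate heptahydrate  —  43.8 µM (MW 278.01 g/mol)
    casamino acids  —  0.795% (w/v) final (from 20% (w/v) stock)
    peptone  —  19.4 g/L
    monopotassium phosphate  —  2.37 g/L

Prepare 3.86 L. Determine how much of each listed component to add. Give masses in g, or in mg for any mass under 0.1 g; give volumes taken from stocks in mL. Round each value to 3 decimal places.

ferrous sulfate heptahydrate 47.003 mg; casamino acids 153.435 mL; peptone 74.884 g; monopotassium phosphate 9.148 g

Scale factor relative to 1 L: 3.86.
ferrous sulfate heptahydrate: 43.8 µmol/L × 278.01 g/mol × 3.86 L ÷ 1000 = 47.003 mg
casamino acids: dilute stock: 0.795% ÷ 20% × 3860 mL = 153.435 mL
peptone: 19.4 g/L × 3.86 L = 74.884 g
monopotassium phosphate: 2.37 g/L × 3.86 L = 9.148 g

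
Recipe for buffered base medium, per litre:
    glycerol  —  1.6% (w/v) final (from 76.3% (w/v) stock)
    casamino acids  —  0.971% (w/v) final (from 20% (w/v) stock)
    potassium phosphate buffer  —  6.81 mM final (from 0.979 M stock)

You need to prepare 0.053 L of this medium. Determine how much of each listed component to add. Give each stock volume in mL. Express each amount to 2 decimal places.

glycerol 1.11 mL; casamino acids 2.57 mL; potassium phosphate buffer 0.37 mL

Working volume: 0.053 L.
glycerol: C1V1 = C2V2 → 1.6% ÷ 76.3% × 53 mL = 1.11 mL
casamino acids: C1V1 = C2V2 → 0.971% ÷ 20% × 53 mL = 2.57 mL
potassium phosphate buffer: C1V1 = C2V2 → 6.81 mM × 53 mL ÷ 979 mM = 0.37 mL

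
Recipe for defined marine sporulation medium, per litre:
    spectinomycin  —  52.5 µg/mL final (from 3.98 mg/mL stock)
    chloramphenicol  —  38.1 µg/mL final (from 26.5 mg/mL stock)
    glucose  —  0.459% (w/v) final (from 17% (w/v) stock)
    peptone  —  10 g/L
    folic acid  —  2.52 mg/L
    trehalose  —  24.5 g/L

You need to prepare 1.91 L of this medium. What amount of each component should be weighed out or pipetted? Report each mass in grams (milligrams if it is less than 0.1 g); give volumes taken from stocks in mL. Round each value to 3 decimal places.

spectinomycin 25.195 mL; chloramphenicol 2.746 mL; glucose 51.570 mL; peptone 19.100 g; folic acid 4.813 mg; trehalose 46.795 g

Scale factor relative to 1 L: 1.91.
spectinomycin: dilute stock: 52.5 µg/mL × 1910 mL ÷ 3980 µg/mL = 25.195 mL
chloramphenicol: V = C2·V2/C1 = 38.1 µg/mL × 1910 mL ÷ 26500 µg/mL = 2.746 mL
glucose: C1V1 = C2V2 → 0.459% ÷ 17% × 1910 mL = 51.570 mL
peptone: 10 g/L × 1.91 L = 19.100 g
folic acid: 2.52 mg/L × 1.91 L = 4.813 mg
trehalose: 24.5 g/L × 1.91 L = 46.795 g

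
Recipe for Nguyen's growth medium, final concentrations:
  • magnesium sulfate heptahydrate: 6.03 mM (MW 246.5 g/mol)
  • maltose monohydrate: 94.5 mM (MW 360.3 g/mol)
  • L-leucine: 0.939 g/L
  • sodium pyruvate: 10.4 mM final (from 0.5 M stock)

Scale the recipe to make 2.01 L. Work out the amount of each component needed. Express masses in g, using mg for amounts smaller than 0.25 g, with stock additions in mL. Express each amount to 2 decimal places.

magnesium sulfate heptahydrate 2.99 g; maltose monohydrate 68.44 g; L-leucine 1.89 g; sodium pyruvate 41.81 mL

Working volume: 2.01 L.
magnesium sulfate heptahydrate: 6.03 mmol/L × 246.5 g/mol × 2.01 L ÷ 1000 = 2.99 g
maltose monohydrate: 94.5 mmol/L × 360.3 g/mol × 2.01 L ÷ 1000 = 68.44 g
L-leucine: 0.939 g/L × 2.01 L = 1.89 g
sodium pyruvate: V = C2·V2/C1 = 10.4 mM × 2010 mL ÷ 500 mM = 41.81 mL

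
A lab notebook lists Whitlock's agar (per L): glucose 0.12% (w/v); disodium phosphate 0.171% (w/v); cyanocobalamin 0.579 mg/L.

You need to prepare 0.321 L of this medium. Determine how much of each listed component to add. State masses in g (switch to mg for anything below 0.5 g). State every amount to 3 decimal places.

Scale factor relative to 1 L: 0.321.
glucose: 0.12% w/v = 1.2 g/L → 1.2 × 0.321 L = 0.3852 g = 385.200 mg
disodium phosphate: 0.171% w/v = 1.71 g/L → 1.71 × 0.321 L = 0.549 g
cyanocobalamin: 0.579 mg/L × 0.321 L = 0.186 mg

glucose 385.200 mg; disodium phosphate 0.549 g; cyanocobalamin 0.186 mg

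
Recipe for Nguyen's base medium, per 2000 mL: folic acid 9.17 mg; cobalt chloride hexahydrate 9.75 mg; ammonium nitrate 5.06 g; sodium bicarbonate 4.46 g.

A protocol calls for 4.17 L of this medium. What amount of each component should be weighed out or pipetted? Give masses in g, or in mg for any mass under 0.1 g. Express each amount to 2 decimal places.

folic acid 19.12 mg; cobalt chloride hexahydrate 20.33 mg; ammonium nitrate 10.55 g; sodium bicarbonate 9.30 g

Scale factor = 4170 mL / 2000 mL = 2.085.
folic acid: 9.17 mg × (4170 mL / 2000 mL) = 19.12 mg
cobalt chloride hexahydrate: 9.75 mg × (4170 mL / 2000 mL) = 20.33 mg
ammonium nitrate: 5.06 g × (4170 mL / 2000 mL) = 10.55 g
sodium bicarbonate: 4.46 g × (4170 mL / 2000 mL) = 9.30 g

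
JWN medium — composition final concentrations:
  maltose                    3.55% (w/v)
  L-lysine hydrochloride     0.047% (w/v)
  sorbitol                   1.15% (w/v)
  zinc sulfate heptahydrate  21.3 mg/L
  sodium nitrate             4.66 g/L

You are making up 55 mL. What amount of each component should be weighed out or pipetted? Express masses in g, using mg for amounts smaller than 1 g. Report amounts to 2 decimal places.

Scale factor relative to 1 L: 0.055.
maltose: 3.55 g per 100 mL × 55 mL ÷ 100 = 1.95 g
L-lysine hydrochloride: 0.047 g per 100 mL × 55 mL ÷ 100 = 0.02585 g = 25.85 mg
sorbitol: 1.15% w/v = 11.5 g/L → 11.5 × 0.055 L = 0.6325 g = 632.50 mg
zinc sulfate heptahydrate: 21.3 mg/L × 0.055 L = 1.17 mg
sodium nitrate: 4.66 g/L × 0.055 L = 0.2563 g = 256.30 mg

maltose 1.95 g; L-lysine hydrochloride 25.85 mg; sorbitol 632.50 mg; zinc sulfate heptahydrate 1.17 mg; sodium nitrate 256.30 mg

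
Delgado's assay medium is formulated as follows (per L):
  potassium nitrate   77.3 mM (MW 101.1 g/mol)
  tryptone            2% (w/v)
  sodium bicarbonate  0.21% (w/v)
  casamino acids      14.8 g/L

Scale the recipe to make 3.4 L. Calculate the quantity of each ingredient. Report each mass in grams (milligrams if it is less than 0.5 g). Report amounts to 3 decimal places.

potassium nitrate 26.571 g; tryptone 68.000 g; sodium bicarbonate 7.140 g; casamino acids 50.320 g

Working volume: 3.4 L.
potassium nitrate: 77.3 mmol/L × 101.1 g/mol × 3.4 L ÷ 1000 = 26.571 g
tryptone: 2% w/v = 20 g/L → 20 × 3.4 L = 68.000 g
sodium bicarbonate: 0.21 g per 100 mL × 3400 mL ÷ 100 = 7.140 g
casamino acids: 14.8 g/L × 3.4 L = 50.320 g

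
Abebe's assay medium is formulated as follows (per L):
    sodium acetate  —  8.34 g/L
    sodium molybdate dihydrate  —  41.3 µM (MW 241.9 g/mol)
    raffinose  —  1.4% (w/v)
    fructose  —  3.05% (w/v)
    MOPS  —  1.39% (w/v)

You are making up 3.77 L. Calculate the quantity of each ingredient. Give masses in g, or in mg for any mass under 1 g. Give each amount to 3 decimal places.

sodium acetate 31.442 g; sodium molybdate dihydrate 37.664 mg; raffinose 52.780 g; fructose 114.985 g; MOPS 52.403 g

Scale factor relative to 1 L: 3.77.
sodium acetate: 8.34 g/L × 3.77 L = 31.442 g
sodium molybdate dihydrate: 41.3 µmol/L × 241.9 g/mol × 3.77 L ÷ 1000 = 37.664 mg
raffinose: 1.4% w/v = 14 g/L → 14 × 3.77 L = 52.780 g
fructose: 3.05 g per 100 mL × 3770 mL ÷ 100 = 114.985 g
MOPS: 1.39% w/v = 13.9 g/L → 13.9 × 3.77 L = 52.403 g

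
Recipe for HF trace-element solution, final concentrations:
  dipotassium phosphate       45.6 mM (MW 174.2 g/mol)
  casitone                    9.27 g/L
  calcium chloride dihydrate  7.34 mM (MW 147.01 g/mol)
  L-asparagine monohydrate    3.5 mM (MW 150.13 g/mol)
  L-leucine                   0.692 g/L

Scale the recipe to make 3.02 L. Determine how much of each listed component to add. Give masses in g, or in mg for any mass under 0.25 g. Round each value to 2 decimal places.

Working volume: 3.02 L.
dipotassium phosphate: 45.6 mmol/L × 174.2 g/mol × 3.02 L ÷ 1000 = 23.99 g
casitone: 9.27 g/L × 3.02 L = 28.00 g
calcium chloride dihydrate: 7.34 mmol/L × 147.01 g/mol × 3.02 L ÷ 1000 = 3.26 g
L-asparagine monohydrate: 3.5 mmol/L × 150.13 g/mol × 3.02 L ÷ 1000 = 1.59 g
L-leucine: 0.692 g/L × 3.02 L = 2.09 g

dipotassium phosphate 23.99 g; casitone 28.00 g; calcium chloride dihydrate 3.26 g; L-asparagine monohydrate 1.59 g; L-leucine 2.09 g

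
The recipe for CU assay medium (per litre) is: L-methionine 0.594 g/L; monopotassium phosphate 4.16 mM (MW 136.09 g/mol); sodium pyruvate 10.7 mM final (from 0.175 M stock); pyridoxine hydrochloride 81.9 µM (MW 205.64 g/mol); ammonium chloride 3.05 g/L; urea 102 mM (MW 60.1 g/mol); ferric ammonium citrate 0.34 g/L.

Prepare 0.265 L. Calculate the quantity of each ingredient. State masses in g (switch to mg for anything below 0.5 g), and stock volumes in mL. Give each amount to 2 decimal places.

Scale factor relative to 1 L: 0.265.
L-methionine: 0.594 g/L × 0.265 L = 0.15741 g = 157.41 mg
monopotassium phosphate: 4.16 mmol/L × 136.09 mg/mmol × 0.265 L = 150.03 mg
sodium pyruvate: dilute stock: 10.7 mM × 265 mL ÷ 175 mM = 16.20 mL
pyridoxine hydrochloride: 81.9 µmol/L × 205.64 g/mol × 0.265 L ÷ 1000 = 4.46 mg
ammonium chloride: 3.05 g/L × 0.265 L = 0.81 g
urea: 102 mmol/L × 60.1 g/mol × 0.265 L ÷ 1000 = 1.62 g
ferric ammonium citrate: 0.34 g/L × 0.265 L = 0.0901 g = 90.10 mg

L-methionine 157.41 mg; monopotassium phosphate 150.03 mg; sodium pyruvate 16.20 mL; pyridoxine hydrochloride 4.46 mg; ammonium chloride 0.81 g; urea 1.62 g; ferric ammonium citrate 90.10 mg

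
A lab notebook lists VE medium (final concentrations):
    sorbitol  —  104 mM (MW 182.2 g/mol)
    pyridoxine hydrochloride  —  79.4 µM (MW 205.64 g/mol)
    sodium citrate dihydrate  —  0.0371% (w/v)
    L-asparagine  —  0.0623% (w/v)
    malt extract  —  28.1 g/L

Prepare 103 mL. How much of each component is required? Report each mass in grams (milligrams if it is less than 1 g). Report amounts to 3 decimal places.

Working volume: 103 mL = 0.103 L.
sorbitol: 104 mmol/L × 182.2 g/mol × 0.103 L ÷ 1000 = 1.952 g
pyridoxine hydrochloride: 79.4 µmol/L × 205.64 g/mol × 0.103 L ÷ 1000 = 1.682 mg
sodium citrate dihydrate: 0.0371% w/v = 0.371 g/L → 0.371 × 0.103 L = 0.038213 g = 38.213 mg
L-asparagine: 0.0623% w/v = 0.623 g/L → 0.623 × 0.103 L = 0.064169 g = 64.169 mg
malt extract: 28.1 g/L × 0.103 L = 2.894 g

sorbitol 1.952 g; pyridoxine hydrochloride 1.682 mg; sodium citrate dihydrate 38.213 mg; L-asparagine 64.169 mg; malt extract 2.894 g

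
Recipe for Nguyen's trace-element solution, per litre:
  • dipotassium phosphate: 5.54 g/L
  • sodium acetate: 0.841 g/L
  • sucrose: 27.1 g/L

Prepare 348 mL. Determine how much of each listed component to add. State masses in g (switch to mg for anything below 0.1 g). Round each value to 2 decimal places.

dipotassium phosphate 1.93 g; sodium acetate 0.29 g; sucrose 9.43 g

Scale factor relative to 1 L: 0.348.
dipotassium phosphate: 5.54 g/L × 0.348 L = 1.93 g
sodium acetate: 0.841 g/L × 0.348 L = 0.29 g
sucrose: 27.1 g/L × 0.348 L = 9.43 g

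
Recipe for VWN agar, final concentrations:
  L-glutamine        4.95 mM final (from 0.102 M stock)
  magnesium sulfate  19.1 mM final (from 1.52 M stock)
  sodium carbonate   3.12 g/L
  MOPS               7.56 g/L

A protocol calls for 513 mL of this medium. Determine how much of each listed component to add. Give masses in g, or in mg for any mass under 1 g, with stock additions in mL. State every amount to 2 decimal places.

L-glutamine 24.90 mL; magnesium sulfate 6.45 mL; sodium carbonate 1.60 g; MOPS 3.88 g

Scale factor relative to 1 L: 0.513.
L-glutamine: C1V1 = C2V2 → 4.95 mM × 513 mL ÷ 102 mM = 24.90 mL
magnesium sulfate: V = C2·V2/C1 = 19.1 mM × 513 mL ÷ 1520 mM = 6.45 mL
sodium carbonate: 3.12 g/L × 0.513 L = 1.60 g
MOPS: 7.56 g/L × 0.513 L = 3.88 g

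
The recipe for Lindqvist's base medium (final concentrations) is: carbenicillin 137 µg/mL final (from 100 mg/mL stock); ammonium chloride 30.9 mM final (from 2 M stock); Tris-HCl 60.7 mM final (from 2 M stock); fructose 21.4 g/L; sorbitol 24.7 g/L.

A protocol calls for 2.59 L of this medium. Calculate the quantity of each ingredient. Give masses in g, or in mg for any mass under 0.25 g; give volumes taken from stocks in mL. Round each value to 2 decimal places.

Working volume: 2.59 L.
carbenicillin: V = C2·V2/C1 = 137 µg/mL × 2590 mL ÷ 100000 µg/mL = 3.55 mL
ammonium chloride: C1V1 = C2V2 → 30.9 mM × 2590 mL ÷ 2000 mM = 40.02 mL
Tris-HCl: dilute stock: 60.7 mM × 2590 mL ÷ 2000 mM = 78.61 mL
fructose: 21.4 g/L × 2.59 L = 55.43 g
sorbitol: 24.7 g/L × 2.59 L = 63.97 g

carbenicillin 3.55 mL; ammonium chloride 40.02 mL; Tris-HCl 78.61 mL; fructose 55.43 g; sorbitol 63.97 g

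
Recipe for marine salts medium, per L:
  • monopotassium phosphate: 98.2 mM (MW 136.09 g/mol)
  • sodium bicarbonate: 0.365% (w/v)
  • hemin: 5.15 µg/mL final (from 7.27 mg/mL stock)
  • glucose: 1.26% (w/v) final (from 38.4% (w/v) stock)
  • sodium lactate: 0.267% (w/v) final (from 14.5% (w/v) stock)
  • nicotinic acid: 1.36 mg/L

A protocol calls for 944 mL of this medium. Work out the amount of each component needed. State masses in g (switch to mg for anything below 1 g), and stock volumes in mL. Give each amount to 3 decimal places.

monopotassium phosphate 12.616 g; sodium bicarbonate 3.446 g; hemin 0.669 mL; glucose 30.975 mL; sodium lactate 17.383 mL; nicotinic acid 1.284 mg

Target volume = 944 mL = 0.944 L.
monopotassium phosphate: 98.2 mmol/L × 136.09 g/mol × 0.944 L ÷ 1000 = 12.616 g
sodium bicarbonate: 0.365% w/v = 3.65 g/L → 3.65 × 0.944 L = 3.446 g
hemin: dilute stock: 5.15 µg/mL × 944 mL ÷ 7270 µg/mL = 0.669 mL
glucose: V = C2·V2/C1 = 1.26% ÷ 38.4% × 944 mL = 30.975 mL
sodium lactate: V = C2·V2/C1 = 0.267% ÷ 14.5% × 944 mL = 17.383 mL
nicotinic acid: 1.36 mg/L × 0.944 L = 1.284 mg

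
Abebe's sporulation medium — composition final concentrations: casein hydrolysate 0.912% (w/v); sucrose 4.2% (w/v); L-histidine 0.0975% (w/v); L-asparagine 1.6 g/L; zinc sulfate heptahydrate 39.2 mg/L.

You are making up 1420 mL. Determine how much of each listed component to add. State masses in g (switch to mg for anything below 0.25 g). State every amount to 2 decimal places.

Target volume = 1420 mL = 1.42 L.
casein hydrolysate: 0.912 g per 100 mL × 1420 mL ÷ 100 = 12.95 g
sucrose: 4.2% w/v = 42 g/L → 42 × 1.42 L = 59.64 g
L-histidine: 0.0975% w/v = 0.975 g/L → 0.975 × 1.42 L = 1.38 g
L-asparagine: 1.6 g/L × 1.42 L = 2.27 g
zinc sulfate heptahydrate: 39.2 mg/L × 1.42 L = 55.66 mg

casein hydrolysate 12.95 g; sucrose 59.64 g; L-histidine 1.38 g; L-asparagine 2.27 g; zinc sulfate heptahydrate 55.66 mg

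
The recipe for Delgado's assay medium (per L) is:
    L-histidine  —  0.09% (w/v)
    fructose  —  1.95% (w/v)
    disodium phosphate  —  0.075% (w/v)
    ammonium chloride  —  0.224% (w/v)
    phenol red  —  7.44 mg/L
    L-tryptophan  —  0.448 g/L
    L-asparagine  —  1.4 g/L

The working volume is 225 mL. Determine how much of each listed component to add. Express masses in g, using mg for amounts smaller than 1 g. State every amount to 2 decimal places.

L-histidine 202.50 mg; fructose 4.39 g; disodium phosphate 168.75 mg; ammonium chloride 504.00 mg; phenol red 1.67 mg; L-tryptophan 100.80 mg; L-asparagine 315.00 mg

Target volume = 225 mL = 0.225 L.
L-histidine: 0.09 g per 100 mL × 225 mL ÷ 100 = 0.2025 g = 202.50 mg
fructose: 1.95 g per 100 mL × 225 mL ÷ 100 = 4.39 g
disodium phosphate: 0.075 g per 100 mL × 225 mL ÷ 100 = 0.16875 g = 168.75 mg
ammonium chloride: 0.224% w/v = 2.24 g/L → 2.24 × 0.225 L = 0.504 g = 504.00 mg
phenol red: 7.44 mg/L × 0.225 L = 1.67 mg
L-tryptophan: 0.448 g/L × 0.225 L = 0.1008 g = 100.80 mg
L-asparagine: 1.4 g/L × 0.225 L = 0.315 g = 315.00 mg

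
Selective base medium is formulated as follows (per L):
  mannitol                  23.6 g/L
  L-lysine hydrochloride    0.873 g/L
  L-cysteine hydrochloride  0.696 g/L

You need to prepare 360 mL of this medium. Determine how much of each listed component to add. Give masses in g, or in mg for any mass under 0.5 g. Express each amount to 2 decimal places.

Scale factor relative to 1 L: 0.36.
mannitol: 23.6 g/L × 0.36 L = 8.50 g
L-lysine hydrochloride: 0.873 g/L × 0.36 L = 0.31428 g = 314.28 mg
L-cysteine hydrochloride: 0.696 g/L × 0.36 L = 0.25056 g = 250.56 mg

mannitol 8.50 g; L-lysine hydrochloride 314.28 mg; L-cysteine hydrochloride 250.56 mg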